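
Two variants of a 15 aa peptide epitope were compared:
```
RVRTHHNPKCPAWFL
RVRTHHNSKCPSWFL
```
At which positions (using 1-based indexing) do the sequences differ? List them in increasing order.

8, 12

Differences at position 8 (P→S), position 12 (A→S).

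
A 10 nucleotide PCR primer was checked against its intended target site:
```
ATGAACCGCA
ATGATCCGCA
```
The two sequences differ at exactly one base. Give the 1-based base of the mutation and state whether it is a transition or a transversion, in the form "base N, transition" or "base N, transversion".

The sequences differ only at base 5: A→T (purine→pyrimidine), a transversion.

base 5, transversion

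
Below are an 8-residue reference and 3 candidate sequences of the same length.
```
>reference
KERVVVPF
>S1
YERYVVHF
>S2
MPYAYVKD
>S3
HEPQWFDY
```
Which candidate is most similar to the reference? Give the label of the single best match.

S1

Hamming distances to reference — S1: 3; S2: 7; S3: 7.
Smallest is S1 with 3 mismatches.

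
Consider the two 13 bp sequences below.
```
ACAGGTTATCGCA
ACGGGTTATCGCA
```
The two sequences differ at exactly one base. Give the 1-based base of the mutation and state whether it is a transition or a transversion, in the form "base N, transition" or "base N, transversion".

The sequences differ only at base 3: A→G (purine→purine), a transition.

base 3, transition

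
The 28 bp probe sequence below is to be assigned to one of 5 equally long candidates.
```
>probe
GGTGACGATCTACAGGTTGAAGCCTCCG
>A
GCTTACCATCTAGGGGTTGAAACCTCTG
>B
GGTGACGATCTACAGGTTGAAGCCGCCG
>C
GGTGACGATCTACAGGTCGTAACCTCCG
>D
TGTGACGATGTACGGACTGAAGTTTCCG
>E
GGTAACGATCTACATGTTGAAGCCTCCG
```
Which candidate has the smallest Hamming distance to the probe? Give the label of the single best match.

A differs at 7 bases; B differs at 1 base; C differs at 3 bases; D differs at 7 bases; E differs at 2 bases. The closest is B.

B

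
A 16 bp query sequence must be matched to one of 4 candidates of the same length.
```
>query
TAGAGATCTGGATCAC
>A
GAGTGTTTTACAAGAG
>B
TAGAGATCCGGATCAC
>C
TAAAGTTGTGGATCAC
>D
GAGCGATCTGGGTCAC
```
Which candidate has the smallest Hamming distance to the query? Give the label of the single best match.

A differs at 9 bases; B differs at 1 base; C differs at 3 bases; D differs at 3 bases. The closest is B.

B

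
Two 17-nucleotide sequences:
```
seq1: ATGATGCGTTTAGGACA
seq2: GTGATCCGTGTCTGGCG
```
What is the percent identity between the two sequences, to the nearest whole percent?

59%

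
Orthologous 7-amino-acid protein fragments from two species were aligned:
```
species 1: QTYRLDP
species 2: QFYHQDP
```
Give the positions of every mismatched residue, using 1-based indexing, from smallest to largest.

Scanning 1-based: 2: T/F; 4: R/H; 5: L/Q.

2, 4, 5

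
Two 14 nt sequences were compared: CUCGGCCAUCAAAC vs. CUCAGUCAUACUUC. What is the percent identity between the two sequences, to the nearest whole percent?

6 positions differ (4, 6, 10, 11, 12, 13), so 8 of 14 match: 8/14 = 57.14%.

57%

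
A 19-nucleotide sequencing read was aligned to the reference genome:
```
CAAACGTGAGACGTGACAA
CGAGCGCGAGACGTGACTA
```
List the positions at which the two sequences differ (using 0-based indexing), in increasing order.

1, 3, 6, 17

Scanning 0-based: 1: A/G; 3: A/G; 6: T/C; 17: A/T.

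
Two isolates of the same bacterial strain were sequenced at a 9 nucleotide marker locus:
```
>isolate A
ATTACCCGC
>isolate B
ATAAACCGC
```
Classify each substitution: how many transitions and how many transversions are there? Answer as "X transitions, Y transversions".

Mismatches (1-based):
site 3: T→A (pyrimidine→purine, transversion)
site 5: C→A (pyrimidine→purine, transversion)

0 transitions, 2 transversions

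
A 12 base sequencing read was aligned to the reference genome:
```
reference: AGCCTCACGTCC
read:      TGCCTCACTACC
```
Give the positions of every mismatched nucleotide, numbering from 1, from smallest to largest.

Scanning 1-based: 1: A/T; 9: G/T; 10: T/A.

1, 9, 10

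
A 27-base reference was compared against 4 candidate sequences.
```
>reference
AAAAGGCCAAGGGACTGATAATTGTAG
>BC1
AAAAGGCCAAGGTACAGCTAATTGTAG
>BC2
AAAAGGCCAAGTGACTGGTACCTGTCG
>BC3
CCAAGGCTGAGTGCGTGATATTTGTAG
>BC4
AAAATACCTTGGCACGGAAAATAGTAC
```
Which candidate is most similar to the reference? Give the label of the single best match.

BC1

BC1 differs at 3 positions; BC2 differs at 5 positions; BC3 differs at 8 positions; BC4 differs at 9 positions. The closest is BC1.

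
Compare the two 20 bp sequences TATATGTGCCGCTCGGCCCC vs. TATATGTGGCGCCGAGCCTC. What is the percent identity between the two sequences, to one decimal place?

75.0%

5 positions differ (9, 13, 14, 15, 19), so 15 of 20 match: 15/20 = 75%.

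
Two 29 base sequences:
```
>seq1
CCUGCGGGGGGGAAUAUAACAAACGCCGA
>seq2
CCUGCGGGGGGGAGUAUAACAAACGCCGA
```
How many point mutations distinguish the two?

The sequences differ at sites 14 (1-based) — 1 in total.

1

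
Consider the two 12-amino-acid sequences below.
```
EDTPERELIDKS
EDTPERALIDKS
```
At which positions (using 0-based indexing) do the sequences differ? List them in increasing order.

Scanning 0-based: 6: E/A.

6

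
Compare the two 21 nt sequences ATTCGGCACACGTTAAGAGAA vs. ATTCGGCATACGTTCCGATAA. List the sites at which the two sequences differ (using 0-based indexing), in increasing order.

8, 14, 15, 18

Differences at site 8 (C→T), site 14 (A→C), site 15 (A→C), site 18 (G→T).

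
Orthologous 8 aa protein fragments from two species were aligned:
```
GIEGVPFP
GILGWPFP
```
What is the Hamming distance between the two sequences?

2

Mismatches (1-based): position 3: E→L; position 5: V→W.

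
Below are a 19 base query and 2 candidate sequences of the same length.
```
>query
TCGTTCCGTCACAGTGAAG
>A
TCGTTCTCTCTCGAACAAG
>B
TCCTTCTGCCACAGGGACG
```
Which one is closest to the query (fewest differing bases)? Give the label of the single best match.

B

A differs at 7 bases; B differs at 5 bases. The closest is B.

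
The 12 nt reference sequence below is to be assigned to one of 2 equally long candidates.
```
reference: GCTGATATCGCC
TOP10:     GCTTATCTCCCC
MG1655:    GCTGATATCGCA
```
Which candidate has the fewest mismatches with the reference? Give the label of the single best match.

MG1655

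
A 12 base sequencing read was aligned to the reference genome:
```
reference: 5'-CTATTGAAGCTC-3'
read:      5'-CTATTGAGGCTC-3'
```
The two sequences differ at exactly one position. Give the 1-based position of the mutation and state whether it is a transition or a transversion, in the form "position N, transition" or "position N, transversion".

Position 8 changes A→G. A is a purine and G is a purine, so this is a transition.

position 8, transition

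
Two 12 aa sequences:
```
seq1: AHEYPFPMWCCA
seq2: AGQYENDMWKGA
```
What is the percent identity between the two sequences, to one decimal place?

41.7%

7 positions differ (2, 3, 5, 6, 7, 10, 11), so 5 of 12 match: 5/12 = 41.67%.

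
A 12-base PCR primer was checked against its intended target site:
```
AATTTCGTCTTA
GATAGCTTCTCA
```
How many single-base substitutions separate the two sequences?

5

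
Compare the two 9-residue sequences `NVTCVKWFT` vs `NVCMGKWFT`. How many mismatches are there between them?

3

Mismatches (1-based): position 3: T→C; position 4: C→M; position 5: V→G.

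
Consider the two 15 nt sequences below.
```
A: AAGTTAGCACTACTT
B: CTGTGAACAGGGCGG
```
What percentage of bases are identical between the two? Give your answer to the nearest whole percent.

40%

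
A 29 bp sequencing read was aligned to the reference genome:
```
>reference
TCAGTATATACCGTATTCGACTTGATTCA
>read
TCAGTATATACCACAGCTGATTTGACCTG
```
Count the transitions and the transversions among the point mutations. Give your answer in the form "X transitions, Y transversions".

9 transitions, 1 transversion

Transitions (purine↔purine or pyrimidine↔pyrimidine): 13 G→A, 14 T→C, 17 T→C, 18 C→T, 21 C→T, 26 T→C, 27 T→C, 28 C→T, 29 A→G.
Transversions (purine↔pyrimidine): 16 T→G.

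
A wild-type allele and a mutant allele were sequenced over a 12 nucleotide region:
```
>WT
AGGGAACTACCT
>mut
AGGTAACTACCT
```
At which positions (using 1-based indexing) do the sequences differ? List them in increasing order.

Scanning 1-based: 4: G/T.

4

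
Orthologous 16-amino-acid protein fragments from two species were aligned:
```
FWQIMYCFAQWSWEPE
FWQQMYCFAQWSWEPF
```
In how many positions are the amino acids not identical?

The sequences differ at positions 4, 16 (1-based) — 2 in total.

2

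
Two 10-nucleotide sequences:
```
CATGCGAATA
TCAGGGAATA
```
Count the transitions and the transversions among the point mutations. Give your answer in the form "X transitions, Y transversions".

1 transition, 3 transversions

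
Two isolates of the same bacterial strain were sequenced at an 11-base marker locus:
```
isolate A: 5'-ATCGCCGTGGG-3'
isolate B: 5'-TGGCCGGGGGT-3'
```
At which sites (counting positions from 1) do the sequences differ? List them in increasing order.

Differences at site 1 (A→T), site 2 (T→G), site 3 (C→G), site 4 (G→C), site 6 (C→G), site 8 (T→G), site 11 (G→T).

1, 2, 3, 4, 6, 8, 11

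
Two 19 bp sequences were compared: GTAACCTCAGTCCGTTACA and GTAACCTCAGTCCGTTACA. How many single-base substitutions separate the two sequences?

No positions differ; the sequences are identical.

0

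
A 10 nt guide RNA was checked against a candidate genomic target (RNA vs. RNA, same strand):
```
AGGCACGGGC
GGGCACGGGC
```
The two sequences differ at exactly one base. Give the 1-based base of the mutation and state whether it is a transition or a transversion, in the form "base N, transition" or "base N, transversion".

base 1, transition

The sequences differ only at base 1: A→G (purine→purine), a transition.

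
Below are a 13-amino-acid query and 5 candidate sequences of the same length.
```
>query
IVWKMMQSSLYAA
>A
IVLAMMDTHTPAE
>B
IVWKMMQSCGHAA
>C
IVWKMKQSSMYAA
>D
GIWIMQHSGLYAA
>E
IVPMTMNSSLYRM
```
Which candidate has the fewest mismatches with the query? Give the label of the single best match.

Hamming distances to query — A: 8; B: 3; C: 2; D: 6; E: 6.
Smallest is C with 2 mismatches.

C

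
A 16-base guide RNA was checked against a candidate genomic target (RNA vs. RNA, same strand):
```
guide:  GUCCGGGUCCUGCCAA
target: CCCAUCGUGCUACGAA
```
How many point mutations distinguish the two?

Comparing position by position, 8 sites differ: 1 (G/C), 2 (U/C), 4 (C/A), 5 (G/U), 6 (G/C), 9 (C/G), 12 (G/A), 14 (C/G).

8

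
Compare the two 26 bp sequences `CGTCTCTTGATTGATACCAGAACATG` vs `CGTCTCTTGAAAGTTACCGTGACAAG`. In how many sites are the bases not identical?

The sequences differ at sites 11, 12, 14, 19, 20, 21, 25 (1-based) — 7 in total.

7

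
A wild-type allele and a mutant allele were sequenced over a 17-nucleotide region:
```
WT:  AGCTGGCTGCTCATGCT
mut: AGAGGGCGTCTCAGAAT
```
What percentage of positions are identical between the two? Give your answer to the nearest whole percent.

59%

Mismatches at positions 3, 4, 8, 9, 14, 15, 16 (1-based): 7 of 17.
Identical positions: 10/17 = 58.82% → 59%.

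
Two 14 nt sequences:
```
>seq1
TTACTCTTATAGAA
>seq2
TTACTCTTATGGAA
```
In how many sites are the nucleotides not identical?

1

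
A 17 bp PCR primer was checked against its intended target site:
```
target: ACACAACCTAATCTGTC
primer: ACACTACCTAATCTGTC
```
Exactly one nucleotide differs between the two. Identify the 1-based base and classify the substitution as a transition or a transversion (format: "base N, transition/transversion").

base 5, transversion

The sequences differ only at base 5: A→T (purine→pyrimidine), a transversion.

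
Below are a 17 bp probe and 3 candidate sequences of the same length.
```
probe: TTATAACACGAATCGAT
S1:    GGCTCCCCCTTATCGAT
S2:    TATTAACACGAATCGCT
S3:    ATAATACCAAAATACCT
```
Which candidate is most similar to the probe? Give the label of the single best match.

Hamming distances to probe — S1: 8; S2: 3; S3: 9.
Smallest is S2 with 3 mismatches.

S2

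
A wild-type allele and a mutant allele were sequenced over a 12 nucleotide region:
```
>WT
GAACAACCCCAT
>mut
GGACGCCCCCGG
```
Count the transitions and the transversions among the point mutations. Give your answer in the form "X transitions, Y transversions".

Mismatches (1-based):
base 2: A→G (purine→purine, transition)
base 5: A→G (purine→purine, transition)
base 6: A→C (purine→pyrimidine, transversion)
base 11: A→G (purine→purine, transition)
base 12: T→G (pyrimidine→purine, transversion)

3 transitions, 2 transversions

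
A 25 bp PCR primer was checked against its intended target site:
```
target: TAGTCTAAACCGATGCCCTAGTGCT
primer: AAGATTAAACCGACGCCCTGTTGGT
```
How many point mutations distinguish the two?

7

Mismatches (1-based): base 1: T→A; base 4: T→A; base 5: C→T; base 14: T→C; base 20: A→G; base 21: G→T; base 24: C→G.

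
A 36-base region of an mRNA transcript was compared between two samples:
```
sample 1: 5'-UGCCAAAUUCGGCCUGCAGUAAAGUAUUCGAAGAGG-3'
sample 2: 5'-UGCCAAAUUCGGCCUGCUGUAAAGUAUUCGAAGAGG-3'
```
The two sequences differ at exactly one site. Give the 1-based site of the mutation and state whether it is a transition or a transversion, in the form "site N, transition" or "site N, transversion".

site 18, transversion

The sequences differ only at site 18: A→U (purine→pyrimidine), a transversion.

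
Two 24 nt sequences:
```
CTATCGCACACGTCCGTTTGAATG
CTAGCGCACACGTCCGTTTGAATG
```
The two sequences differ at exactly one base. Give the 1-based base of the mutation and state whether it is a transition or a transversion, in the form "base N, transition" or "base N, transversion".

The sequences differ only at base 4: T→G (pyrimidine→purine), a transversion.

base 4, transversion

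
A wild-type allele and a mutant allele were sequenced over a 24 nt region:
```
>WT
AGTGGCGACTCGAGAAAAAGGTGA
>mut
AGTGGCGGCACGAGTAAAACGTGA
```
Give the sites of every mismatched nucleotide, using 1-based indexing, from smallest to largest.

8, 10, 15, 20

Scanning 1-based: 8: A/G; 10: T/A; 15: A/T; 20: G/C.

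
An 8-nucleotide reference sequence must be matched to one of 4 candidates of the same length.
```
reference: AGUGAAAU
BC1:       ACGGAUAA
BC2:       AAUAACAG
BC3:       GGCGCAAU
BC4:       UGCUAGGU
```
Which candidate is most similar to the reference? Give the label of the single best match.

BC3

Hamming distances to reference — BC1: 4; BC2: 4; BC3: 3; BC4: 5.
Smallest is BC3 with 3 mismatches.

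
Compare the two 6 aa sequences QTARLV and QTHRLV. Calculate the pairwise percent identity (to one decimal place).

83.3%

1 position differs (3), so 5 of 6 match: 5/6 = 83.33%.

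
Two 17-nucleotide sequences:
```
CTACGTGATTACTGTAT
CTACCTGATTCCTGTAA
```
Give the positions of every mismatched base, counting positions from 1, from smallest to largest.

Scanning 1-based: 5: G/C; 11: A/C; 17: T/A.

5, 11, 17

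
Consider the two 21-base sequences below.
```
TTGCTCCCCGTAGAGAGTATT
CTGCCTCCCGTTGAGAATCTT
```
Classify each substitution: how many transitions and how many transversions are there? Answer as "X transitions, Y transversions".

4 transitions, 2 transversions

Mismatches (1-based):
base 1: T→C (pyrimidine→pyrimidine, transition)
base 5: T→C (pyrimidine→pyrimidine, transition)
base 6: C→T (pyrimidine→pyrimidine, transition)
base 12: A→T (purine→pyrimidine, transversion)
base 17: G→A (purine→purine, transition)
base 19: A→C (purine→pyrimidine, transversion)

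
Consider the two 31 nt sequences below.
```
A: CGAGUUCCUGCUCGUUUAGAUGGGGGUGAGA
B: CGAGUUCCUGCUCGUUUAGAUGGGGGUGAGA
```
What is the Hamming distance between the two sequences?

0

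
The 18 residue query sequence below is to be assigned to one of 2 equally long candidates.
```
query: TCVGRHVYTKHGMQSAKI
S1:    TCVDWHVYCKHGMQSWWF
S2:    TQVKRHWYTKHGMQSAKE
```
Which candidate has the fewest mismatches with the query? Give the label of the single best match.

S2

Hamming distances to query — S1: 6; S2: 4.
Smallest is S2 with 4 mismatches.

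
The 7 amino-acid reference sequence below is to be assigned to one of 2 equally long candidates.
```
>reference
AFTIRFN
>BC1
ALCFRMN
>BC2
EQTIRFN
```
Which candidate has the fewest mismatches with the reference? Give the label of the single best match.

BC2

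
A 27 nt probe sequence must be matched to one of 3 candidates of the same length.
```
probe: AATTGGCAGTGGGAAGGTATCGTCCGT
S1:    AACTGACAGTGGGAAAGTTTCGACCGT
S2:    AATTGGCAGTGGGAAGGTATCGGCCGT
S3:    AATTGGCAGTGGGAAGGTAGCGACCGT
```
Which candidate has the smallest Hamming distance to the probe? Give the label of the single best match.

S1 differs at 5 sites; S2 differs at 1 site; S3 differs at 2 sites. The closest is S2.

S2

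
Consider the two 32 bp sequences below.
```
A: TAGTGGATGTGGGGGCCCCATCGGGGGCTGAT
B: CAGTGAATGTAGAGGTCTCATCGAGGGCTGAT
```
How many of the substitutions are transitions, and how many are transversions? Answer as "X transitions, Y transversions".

Transitions (purine↔purine or pyrimidine↔pyrimidine): 1 T→C, 6 G→A, 11 G→A, 13 G→A, 16 C→T, 18 C→T, 24 G→A.
Transversions (purine↔pyrimidine): none.

7 transitions, 0 transversions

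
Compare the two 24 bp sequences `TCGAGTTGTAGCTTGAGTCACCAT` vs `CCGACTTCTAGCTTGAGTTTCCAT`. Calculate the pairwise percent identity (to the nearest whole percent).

79%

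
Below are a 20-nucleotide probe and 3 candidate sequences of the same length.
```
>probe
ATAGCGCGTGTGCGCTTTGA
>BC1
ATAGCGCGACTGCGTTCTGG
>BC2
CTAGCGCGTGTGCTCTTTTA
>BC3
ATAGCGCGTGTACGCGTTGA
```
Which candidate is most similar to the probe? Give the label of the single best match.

BC3

Hamming distances to probe — BC1: 5; BC2: 3; BC3: 2.
Smallest is BC3 with 2 mismatches.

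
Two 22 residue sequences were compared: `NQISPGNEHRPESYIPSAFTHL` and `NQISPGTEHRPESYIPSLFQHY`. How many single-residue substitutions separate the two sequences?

4

The sequences differ at positions 7, 18, 20, 22 (1-based) — 4 in total.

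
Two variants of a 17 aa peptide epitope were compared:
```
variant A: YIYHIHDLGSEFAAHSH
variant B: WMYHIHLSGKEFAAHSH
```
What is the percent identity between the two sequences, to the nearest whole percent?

71%

5 positions differ (1, 2, 7, 8, 10), so 12 of 17 match: 12/17 = 70.59%.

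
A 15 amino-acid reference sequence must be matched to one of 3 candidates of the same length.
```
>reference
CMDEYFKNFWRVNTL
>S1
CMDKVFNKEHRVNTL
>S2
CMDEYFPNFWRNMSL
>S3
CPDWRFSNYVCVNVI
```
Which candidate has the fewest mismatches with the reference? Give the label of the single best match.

Hamming distances to reference — S1: 6; S2: 4; S3: 9.
Smallest is S2 with 4 mismatches.

S2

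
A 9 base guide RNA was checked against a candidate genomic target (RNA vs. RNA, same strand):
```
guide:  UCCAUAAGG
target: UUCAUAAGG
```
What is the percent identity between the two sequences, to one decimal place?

88.9%

Mismatch at position 2 (1-based): 1 of 9.
Identical positions: 8/9 = 88.89% → 88.9%.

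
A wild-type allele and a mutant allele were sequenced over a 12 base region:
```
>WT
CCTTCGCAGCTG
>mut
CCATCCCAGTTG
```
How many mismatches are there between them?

3

Comparing position by position, 3 positions differ: 3 (T/A), 6 (G/C), 10 (C/T).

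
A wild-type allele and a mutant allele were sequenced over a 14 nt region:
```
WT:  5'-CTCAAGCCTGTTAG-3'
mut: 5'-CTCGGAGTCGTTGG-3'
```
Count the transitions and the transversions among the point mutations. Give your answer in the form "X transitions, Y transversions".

6 transitions, 1 transversion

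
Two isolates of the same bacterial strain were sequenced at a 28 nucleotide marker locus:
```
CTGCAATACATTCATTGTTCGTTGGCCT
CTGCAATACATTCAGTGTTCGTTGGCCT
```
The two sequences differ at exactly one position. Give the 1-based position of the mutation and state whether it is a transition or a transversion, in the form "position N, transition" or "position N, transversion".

position 15, transversion

Position 15 changes T→G. T is a pyrimidine and G is a purine, so this is a transversion.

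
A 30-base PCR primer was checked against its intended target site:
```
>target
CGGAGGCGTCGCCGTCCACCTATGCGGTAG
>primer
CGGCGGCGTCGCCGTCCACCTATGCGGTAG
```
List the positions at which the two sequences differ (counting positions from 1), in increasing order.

4

Differences at position 4 (A→C).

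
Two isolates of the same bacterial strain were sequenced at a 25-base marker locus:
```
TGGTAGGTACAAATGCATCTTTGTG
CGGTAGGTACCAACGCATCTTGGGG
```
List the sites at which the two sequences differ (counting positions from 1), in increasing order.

Scanning 1-based: 1: T/C; 11: A/C; 14: T/C; 22: T/G; 24: T/G.

1, 11, 14, 22, 24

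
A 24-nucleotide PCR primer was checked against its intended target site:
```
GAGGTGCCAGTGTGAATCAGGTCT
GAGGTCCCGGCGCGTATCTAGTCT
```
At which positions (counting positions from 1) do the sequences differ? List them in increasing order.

Differences at position 6 (G→C), position 9 (A→G), position 11 (T→C), position 13 (T→C), position 15 (A→T), position 19 (A→T), position 20 (G→A).

6, 9, 11, 13, 15, 19, 20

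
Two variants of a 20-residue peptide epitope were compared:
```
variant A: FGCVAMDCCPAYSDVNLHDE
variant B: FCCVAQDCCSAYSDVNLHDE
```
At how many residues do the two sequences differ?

3

Mismatches (1-based): residue 2: G→C; residue 6: M→Q; residue 10: P→S.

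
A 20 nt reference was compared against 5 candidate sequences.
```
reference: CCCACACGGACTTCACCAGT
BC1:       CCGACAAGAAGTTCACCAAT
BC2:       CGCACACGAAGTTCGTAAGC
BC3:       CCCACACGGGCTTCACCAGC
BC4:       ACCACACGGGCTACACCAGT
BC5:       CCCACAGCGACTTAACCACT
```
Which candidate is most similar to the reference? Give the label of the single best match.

BC3

BC1 differs at 5 positions; BC2 differs at 7 positions; BC3 differs at 2 positions; BC4 differs at 3 positions; BC5 differs at 4 positions. The closest is BC3.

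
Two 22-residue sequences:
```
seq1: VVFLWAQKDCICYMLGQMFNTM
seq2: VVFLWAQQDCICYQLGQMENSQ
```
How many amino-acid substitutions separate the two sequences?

The sequences differ at residues 8, 14, 19, 21, 22 (1-based) — 5 in total.

5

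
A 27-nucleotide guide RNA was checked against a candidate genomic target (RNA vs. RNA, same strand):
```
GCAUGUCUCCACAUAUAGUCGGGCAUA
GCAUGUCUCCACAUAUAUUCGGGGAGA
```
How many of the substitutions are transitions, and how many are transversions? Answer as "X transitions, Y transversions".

Mismatches (1-based):
site 18: G→U (purine→pyrimidine, transversion)
site 24: C→G (pyrimidine→purine, transversion)
site 26: U→G (pyrimidine→purine, transversion)

0 transitions, 3 transversions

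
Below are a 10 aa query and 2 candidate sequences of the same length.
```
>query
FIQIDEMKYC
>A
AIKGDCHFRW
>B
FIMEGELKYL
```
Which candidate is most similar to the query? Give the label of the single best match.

B

Hamming distances to query — A: 8; B: 5.
Smallest is B with 5 mismatches.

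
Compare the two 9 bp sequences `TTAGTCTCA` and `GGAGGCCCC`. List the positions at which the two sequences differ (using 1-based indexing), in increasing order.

1, 2, 5, 7, 9

Differences at position 1 (T→G), position 2 (T→G), position 5 (T→G), position 7 (T→C), position 9 (A→C).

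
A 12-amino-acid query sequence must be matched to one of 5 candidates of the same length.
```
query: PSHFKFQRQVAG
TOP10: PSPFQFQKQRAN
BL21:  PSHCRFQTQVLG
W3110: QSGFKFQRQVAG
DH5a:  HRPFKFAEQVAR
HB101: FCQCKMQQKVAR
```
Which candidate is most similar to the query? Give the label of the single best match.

Hamming distances to query — TOP10: 5; BL21: 4; W3110: 2; DH5a: 6; HB101: 8.
Smallest is W3110 with 2 mismatches.

W3110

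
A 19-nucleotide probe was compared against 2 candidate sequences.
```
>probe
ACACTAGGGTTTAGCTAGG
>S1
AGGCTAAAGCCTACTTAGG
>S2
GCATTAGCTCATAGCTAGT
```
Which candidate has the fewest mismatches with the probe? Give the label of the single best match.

Hamming distances to probe — S1: 8; S2: 7.
Smallest is S2 with 7 mismatches.

S2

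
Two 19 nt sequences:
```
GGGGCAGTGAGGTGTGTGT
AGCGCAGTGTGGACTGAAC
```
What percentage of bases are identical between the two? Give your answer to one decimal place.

57.9%

8 positions differ (1, 3, 10, 13, 14, 17, 18, 19), so 11 of 19 match: 11/19 = 57.89%.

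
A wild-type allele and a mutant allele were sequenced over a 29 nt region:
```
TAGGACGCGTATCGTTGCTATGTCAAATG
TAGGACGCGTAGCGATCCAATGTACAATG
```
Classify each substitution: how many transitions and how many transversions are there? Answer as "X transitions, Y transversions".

0 transitions, 6 transversions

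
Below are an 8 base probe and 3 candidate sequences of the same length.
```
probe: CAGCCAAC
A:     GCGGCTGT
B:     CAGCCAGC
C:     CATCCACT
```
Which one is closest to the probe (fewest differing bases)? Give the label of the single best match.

B

Hamming distances to probe — A: 6; B: 1; C: 3.
Smallest is B with 1 mismatch.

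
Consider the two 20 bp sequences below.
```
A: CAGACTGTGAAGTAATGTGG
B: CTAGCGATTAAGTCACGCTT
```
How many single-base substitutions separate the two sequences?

11

The sequences differ at sites 2, 3, 4, 6, 7, 9, 14, 16, 18, 19, 20 (1-based) — 11 in total.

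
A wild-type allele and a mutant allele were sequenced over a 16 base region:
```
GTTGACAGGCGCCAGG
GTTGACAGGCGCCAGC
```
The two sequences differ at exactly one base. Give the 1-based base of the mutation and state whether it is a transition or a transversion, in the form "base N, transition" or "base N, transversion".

The sequences differ only at base 16: G→C (purine→pyrimidine), a transversion.

base 16, transversion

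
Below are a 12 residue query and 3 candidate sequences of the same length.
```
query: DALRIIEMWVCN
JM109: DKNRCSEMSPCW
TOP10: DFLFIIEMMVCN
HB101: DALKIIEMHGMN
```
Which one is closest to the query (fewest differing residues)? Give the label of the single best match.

TOP10

JM109 differs at 7 residues; TOP10 differs at 3 residues; HB101 differs at 4 residues. The closest is TOP10.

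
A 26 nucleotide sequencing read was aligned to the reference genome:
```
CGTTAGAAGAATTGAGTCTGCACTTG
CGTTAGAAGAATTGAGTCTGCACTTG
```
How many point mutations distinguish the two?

0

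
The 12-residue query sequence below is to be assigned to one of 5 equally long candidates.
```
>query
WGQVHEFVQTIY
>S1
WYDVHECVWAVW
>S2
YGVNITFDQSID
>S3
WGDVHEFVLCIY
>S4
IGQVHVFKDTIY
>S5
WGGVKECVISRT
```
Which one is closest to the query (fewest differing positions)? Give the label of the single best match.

S1 differs at 7 positions; S2 differs at 8 positions; S3 differs at 3 positions; S4 differs at 4 positions; S5 differs at 7 positions. The closest is S3.

S3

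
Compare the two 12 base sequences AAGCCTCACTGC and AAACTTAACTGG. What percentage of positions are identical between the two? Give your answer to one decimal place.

66.7%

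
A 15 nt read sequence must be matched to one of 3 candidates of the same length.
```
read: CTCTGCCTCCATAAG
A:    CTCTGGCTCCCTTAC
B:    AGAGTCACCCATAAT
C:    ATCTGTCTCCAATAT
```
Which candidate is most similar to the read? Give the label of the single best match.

A

Hamming distances to read — A: 4; B: 8; C: 5.
Smallest is A with 4 mismatches.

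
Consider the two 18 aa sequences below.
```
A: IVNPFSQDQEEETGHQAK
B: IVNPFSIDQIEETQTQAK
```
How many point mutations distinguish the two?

4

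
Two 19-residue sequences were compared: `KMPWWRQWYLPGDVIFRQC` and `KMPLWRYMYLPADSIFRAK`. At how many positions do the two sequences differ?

7

The sequences differ at positions 4, 7, 8, 12, 14, 18, 19 (1-based) — 7 in total.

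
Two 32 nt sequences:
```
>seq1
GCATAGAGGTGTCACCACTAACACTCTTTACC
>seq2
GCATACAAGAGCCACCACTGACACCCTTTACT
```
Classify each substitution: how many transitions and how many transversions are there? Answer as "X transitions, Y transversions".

5 transitions, 2 transversions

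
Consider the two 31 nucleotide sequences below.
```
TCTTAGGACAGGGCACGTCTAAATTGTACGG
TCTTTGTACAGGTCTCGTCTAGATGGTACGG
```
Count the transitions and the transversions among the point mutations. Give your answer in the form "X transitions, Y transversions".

1 transition, 5 transversions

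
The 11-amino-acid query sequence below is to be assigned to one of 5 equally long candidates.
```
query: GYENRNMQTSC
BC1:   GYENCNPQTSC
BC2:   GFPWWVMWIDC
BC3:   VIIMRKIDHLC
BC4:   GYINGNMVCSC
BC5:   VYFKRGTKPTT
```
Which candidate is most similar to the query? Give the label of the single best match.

BC1

BC1 differs at 2 positions; BC2 differs at 8 positions; BC3 differs at 9 positions; BC4 differs at 4 positions; BC5 differs at 9 positions. The closest is BC1.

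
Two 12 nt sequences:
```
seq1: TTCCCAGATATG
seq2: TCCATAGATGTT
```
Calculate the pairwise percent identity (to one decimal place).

58.3%

5 positions differ (2, 4, 5, 10, 12), so 7 of 12 match: 7/12 = 58.33%.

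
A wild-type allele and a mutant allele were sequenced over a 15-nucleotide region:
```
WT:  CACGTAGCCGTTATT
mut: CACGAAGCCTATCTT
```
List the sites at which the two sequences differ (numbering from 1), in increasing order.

Scanning 1-based: 5: T/A; 10: G/T; 11: T/A; 13: A/C.

5, 10, 11, 13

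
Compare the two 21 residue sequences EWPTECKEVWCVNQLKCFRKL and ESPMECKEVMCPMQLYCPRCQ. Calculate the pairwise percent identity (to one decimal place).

57.1%

9 positions differ (2, 4, 10, 12, 13, 16, 18, 20, 21), so 12 of 21 match: 12/21 = 57.14%.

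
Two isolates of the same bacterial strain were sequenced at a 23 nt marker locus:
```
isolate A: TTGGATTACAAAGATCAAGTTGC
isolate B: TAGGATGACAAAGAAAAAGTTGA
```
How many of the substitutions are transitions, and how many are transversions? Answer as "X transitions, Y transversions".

0 transitions, 5 transversions

Mismatches (1-based):
site 2: T→A (pyrimidine→purine, transversion)
site 7: T→G (pyrimidine→purine, transversion)
site 15: T→A (pyrimidine→purine, transversion)
site 16: C→A (pyrimidine→purine, transversion)
site 23: C→A (pyrimidine→purine, transversion)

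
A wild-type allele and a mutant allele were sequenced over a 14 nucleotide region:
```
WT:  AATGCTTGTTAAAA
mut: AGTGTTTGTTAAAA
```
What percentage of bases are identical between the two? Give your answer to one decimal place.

85.7%

Mismatches at positions 2, 5 (1-based): 2 of 14.
Identical positions: 12/14 = 85.71% → 85.7%.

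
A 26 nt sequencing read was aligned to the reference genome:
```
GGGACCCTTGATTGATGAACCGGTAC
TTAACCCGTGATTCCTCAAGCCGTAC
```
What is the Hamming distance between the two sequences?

9

Comparing position by position, 9 bases differ: 1 (G/T), 2 (G/T), 3 (G/A), 8 (T/G), 14 (G/C), 15 (A/C), 17 (G/C), 20 (C/G), 22 (G/C).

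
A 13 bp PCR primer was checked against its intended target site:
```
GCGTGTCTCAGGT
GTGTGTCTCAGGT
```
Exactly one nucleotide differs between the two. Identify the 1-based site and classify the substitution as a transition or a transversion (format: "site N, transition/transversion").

site 2, transition

Site 2 changes C→T. C is a pyrimidine and T is a pyrimidine, so this is a transition.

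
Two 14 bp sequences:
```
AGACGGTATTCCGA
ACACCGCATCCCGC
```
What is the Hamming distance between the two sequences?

Comparing position by position, 5 bases differ: 2 (G/C), 5 (G/C), 7 (T/C), 10 (T/C), 14 (A/C).

5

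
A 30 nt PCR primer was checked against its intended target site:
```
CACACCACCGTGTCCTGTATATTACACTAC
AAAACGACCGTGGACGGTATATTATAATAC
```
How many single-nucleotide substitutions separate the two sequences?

The sequences differ at positions 1, 3, 6, 13, 14, 16, 25, 27 (1-based) — 8 in total.

8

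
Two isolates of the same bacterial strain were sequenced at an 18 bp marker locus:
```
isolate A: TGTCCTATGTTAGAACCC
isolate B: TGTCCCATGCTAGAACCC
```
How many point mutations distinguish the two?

Comparing position by position, 2 bases differ: 6 (T/C), 10 (T/C).

2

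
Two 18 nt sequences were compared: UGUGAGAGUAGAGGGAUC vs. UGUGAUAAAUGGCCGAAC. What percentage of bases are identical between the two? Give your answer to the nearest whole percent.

56%

Mismatches at positions 6, 8, 9, 10, 12, 13, 14, 17 (1-based): 8 of 18.
Identical positions: 10/18 = 55.56% → 56%.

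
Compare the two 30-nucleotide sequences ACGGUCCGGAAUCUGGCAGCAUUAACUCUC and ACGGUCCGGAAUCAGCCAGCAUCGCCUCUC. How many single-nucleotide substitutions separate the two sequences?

5

Comparing position by position, 5 bases differ: 14 (U/A), 16 (G/C), 23 (U/C), 24 (A/G), 25 (A/C).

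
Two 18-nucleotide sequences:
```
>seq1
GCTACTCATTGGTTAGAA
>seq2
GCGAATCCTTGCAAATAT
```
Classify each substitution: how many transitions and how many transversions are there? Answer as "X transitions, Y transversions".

Mismatches (1-based):
position 3: T→G (pyrimidine→purine, transversion)
position 5: C→A (pyrimidine→purine, transversion)
position 8: A→C (purine→pyrimidine, transversion)
position 12: G→C (purine→pyrimidine, transversion)
position 13: T→A (pyrimidine→purine, transversion)
position 14: T→A (pyrimidine→purine, transversion)
position 16: G→T (purine→pyrimidine, transversion)
position 18: A→T (purine→pyrimidine, transversion)

0 transitions, 8 transversions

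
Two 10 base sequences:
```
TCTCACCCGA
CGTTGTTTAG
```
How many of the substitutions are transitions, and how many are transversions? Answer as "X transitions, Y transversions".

Mismatches (1-based):
base 1: T→C (pyrimidine→pyrimidine, transition)
base 2: C→G (pyrimidine→purine, transversion)
base 4: C→T (pyrimidine→pyrimidine, transition)
base 5: A→G (purine→purine, transition)
base 6: C→T (pyrimidine→pyrimidine, transition)
base 7: C→T (pyrimidine→pyrimidine, transition)
base 8: C→T (pyrimidine→pyrimidine, transition)
base 9: G→A (purine→purine, transition)
base 10: A→G (purine→purine, transition)

8 transitions, 1 transversion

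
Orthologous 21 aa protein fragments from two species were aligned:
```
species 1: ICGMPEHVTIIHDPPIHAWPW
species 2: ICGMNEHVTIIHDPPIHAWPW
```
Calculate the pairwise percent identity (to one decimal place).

Mismatch at position 5 (1-based): 1 of 21.
Identical positions: 20/21 = 95.24% → 95.2%.

95.2%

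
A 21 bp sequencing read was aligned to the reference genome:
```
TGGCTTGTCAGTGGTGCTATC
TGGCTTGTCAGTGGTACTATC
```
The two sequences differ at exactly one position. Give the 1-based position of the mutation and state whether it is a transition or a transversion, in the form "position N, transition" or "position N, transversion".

position 16, transition

Position 16 changes G→A. G is a purine and A is a purine, so this is a transition.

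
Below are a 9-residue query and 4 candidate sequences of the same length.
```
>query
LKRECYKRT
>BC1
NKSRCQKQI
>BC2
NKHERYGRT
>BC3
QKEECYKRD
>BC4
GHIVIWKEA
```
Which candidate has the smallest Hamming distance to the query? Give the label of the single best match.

BC3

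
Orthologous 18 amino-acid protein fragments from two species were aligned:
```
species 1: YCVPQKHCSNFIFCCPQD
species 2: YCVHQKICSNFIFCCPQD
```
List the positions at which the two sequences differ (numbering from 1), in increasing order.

Differences at position 4 (P→H), position 7 (H→I).

4, 7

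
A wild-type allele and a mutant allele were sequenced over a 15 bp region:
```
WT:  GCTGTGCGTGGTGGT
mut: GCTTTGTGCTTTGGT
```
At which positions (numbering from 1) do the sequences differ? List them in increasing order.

4, 7, 9, 10, 11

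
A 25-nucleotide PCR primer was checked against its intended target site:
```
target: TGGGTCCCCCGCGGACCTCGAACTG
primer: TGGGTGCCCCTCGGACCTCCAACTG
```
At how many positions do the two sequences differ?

3

Comparing position by position, 3 positions differ: 6 (C/G), 11 (G/T), 20 (G/C).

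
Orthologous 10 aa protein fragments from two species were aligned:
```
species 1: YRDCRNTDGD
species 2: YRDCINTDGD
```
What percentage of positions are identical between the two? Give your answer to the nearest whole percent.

Mismatch at position 5 (1-based): 1 of 10.
Identical positions: 9/10 = 90% → 90%.

90%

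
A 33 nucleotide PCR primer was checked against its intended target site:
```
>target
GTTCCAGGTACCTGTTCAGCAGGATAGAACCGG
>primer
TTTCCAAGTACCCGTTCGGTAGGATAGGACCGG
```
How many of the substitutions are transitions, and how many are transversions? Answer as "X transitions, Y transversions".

5 transitions, 1 transversion

Transitions (purine↔purine or pyrimidine↔pyrimidine): 7 G→A, 13 T→C, 18 A→G, 20 C→T, 28 A→G.
Transversions (purine↔pyrimidine): 1 G→T.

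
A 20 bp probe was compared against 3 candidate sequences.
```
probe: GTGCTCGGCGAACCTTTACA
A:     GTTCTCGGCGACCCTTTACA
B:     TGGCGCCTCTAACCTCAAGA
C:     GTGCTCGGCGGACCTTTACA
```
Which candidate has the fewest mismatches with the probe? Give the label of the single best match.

Hamming distances to probe — A: 2; B: 9; C: 1.
Smallest is C with 1 mismatch.

C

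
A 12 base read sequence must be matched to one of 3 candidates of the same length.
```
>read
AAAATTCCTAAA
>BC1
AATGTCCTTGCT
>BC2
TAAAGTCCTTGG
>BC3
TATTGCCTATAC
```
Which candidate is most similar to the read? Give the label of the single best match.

BC2

Hamming distances to read — BC1: 7; BC2: 5; BC3: 9.
Smallest is BC2 with 5 mismatches.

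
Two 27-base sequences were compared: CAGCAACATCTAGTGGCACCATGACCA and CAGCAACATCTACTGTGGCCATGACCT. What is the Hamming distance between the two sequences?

5

Mismatches (1-based): position 13: G→C; position 16: G→T; position 17: C→G; position 18: A→G; position 27: A→T.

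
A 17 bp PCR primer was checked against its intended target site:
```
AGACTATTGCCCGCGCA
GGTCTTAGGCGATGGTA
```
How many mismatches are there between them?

Comparing position by position, 10 bases differ: 1 (A/G), 3 (A/T), 6 (A/T), 7 (T/A), 8 (T/G), 11 (C/G), 12 (C/A), 13 (G/T), 14 (C/G), 16 (C/T).

10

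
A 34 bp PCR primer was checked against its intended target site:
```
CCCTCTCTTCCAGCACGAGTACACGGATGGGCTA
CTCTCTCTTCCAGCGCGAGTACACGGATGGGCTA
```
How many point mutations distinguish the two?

2

Comparing position by position, 2 sites differ: 2 (C/T), 15 (A/G).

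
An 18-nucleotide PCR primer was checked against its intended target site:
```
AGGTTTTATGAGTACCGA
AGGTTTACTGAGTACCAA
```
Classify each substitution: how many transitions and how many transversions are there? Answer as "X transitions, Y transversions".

1 transition, 2 transversions

Transitions (purine↔purine or pyrimidine↔pyrimidine): 17 G→A.
Transversions (purine↔pyrimidine): 7 T→A, 8 A→C.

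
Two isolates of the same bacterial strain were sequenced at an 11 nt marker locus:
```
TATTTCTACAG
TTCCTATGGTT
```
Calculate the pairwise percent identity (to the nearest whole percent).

27%

Mismatches at positions 2, 3, 4, 6, 8, 9, 10, 11 (1-based): 8 of 11.
Identical positions: 3/11 = 27.27% → 27%.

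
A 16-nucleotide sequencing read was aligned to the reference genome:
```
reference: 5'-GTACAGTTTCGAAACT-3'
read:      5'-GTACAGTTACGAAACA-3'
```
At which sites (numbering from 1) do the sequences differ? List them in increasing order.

9, 16

Differences at site 9 (T→A), site 16 (T→A).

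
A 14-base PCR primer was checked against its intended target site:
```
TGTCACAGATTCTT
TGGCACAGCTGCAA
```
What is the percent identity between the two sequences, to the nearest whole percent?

64%

Mismatches at positions 3, 9, 11, 13, 14 (1-based): 5 of 14.
Identical positions: 9/14 = 64.29% → 64%.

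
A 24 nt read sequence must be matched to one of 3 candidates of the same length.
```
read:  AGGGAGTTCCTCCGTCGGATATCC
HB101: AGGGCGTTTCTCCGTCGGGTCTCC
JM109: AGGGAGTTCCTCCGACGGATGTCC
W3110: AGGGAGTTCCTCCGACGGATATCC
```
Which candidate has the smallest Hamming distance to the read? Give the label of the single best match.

W3110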